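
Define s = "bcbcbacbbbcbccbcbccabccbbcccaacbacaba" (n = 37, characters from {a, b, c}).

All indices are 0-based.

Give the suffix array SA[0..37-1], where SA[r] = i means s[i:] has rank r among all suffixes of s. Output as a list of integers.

rank | idx | suffix
   0 |  36 | a
   1 |  28 | aacbacaba
   2 |  34 | aba
   3 |  19 | abccbbcccaacbacaba
   4 |  32 | acaba
   5 |  29 | acbacaba
   6 |   5 | acbbbcbccbcbccabccbbcccaacbacaba
   7 |  35 | ba
   8 |  31 | bacaba
   9 |   4 | bacbbbcbccbcbccabccbbcccaacbacaba
  10 |   7 | bbbcbccbcbccabccbbcccaacbacaba
  11 |   8 | bbcbccbcbccabccbbcccaacbacaba
  12 |  23 | bbcccaacbacaba
  13 |   2 | bcbacbbbcbccbcbccabccbbcccaacbacaba
  14 |   0 | bcbcbacbbbcbccbcbccabccbbcccaacbacaba
  15 |  14 | bcbccabccbbcccaacbacaba
  16 |   9 | bcbccbcbccabccbbcccaacbacaba
  17 |  16 | bccabccbbcccaacbacaba
  18 |  20 | bccbbcccaacbacaba
  19 |  11 | bccbcbccabccbbcccaacbacaba
  20 |  24 | bcccaacbacaba
  21 |  27 | caacbacaba
  22 |  33 | caba
  23 |  18 | cabccbbcccaacbacaba
  24 |  30 | cbacaba
  25 |   3 | cbacbbbcbccbcbccabccbbcccaacbacaba
  26 |   6 | cbbbcbccbcbccabccbbcccaacbacaba
  27 |  22 | cbbcccaacbacaba
  28 |   1 | cbcbacbbbcbccbcbccabccbbcccaacbacaba
  29 |  13 | cbcbccabccbbcccaacbacaba
  30 |  15 | cbccabccbbcccaacbacaba
  31 |  10 | cbccbcbccabccbbcccaacbacaba
  32 |  26 | ccaacbacaba
  33 |  17 | ccabccbbcccaacbacaba
  34 |  21 | ccbbcccaacbacaba
  35 |  12 | ccbcbccabccbbcccaacbacaba
  36 |  25 | cccaacbacaba

[36, 28, 34, 19, 32, 29, 5, 35, 31, 4, 7, 8, 23, 2, 0, 14, 9, 16, 20, 11, 24, 27, 33, 18, 30, 3, 6, 22, 1, 13, 15, 10, 26, 17, 21, 12, 25]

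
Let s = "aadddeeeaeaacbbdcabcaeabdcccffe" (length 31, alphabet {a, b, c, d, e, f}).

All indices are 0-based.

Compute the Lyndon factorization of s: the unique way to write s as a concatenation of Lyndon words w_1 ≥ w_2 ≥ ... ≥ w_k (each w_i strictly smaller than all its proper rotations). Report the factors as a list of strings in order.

emit factor 1: 'aadddeeeae' (i=0, period=10)
emit factor 2: 'aacbbdcabcaeabdcccffe' (i=10, period=21)

["aadddeeeae", "aacbbdcabcaeabdcccffe"]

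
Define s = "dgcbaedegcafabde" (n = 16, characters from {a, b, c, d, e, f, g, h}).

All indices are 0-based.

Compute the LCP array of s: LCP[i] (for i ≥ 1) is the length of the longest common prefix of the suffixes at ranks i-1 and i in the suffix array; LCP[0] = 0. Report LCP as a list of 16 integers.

sorted suffixes:
  #0 SA[0]=12  'abde'
  #1 SA[1]=4  'aedegcafabde'
  #2 SA[2]=10  'afabde'
  #3 SA[3]=3  'baedegcafabde'
  #4 SA[4]=13  'bde'
  #5 SA[5]=9  'cafabde'
  #6 SA[6]=2  'cbaedegcafabde'
  #7 SA[7]=14  'de'
  #8 SA[8]=6  'degcafabde'
  #9 SA[9]=0  'dgcbaedegcafabde'
  #10 SA[10]=15  'e'
  #11 SA[11]=5  'edegcafabde'
  #12 SA[12]=7  'egcafabde'
  #13 SA[13]=11  'fabde'
  #14 SA[14]=8  'gcafabde'
  #15 SA[15]=1  'gcbaedegcafabde'

SA = [12, 4, 10, 3, 13, 9, 2, 14, 6, 0, 15, 5, 7, 11, 8, 1]
rank  pair      lcp
   1  s[12:],s[4:]  1  'a'
   2  s[4:],s[10:]  1  'a'
   3  s[10:],s[3:]  0  ''
   4  s[3:],s[13:]  1  'b'
   5  s[13:],s[9:]  0  ''
   6  s[9:],s[2:]  1  'c'
   7  s[2:],s[14:]  0  ''
   8  s[14:],s[6:]  2  'de'
   9  s[6:],s[0:]  1  'd'
  10  s[0:],s[15:]  0  ''
  11  s[15:],s[5:]  1  'e'
  12  s[5:],s[7:]  1  'e'
  13  s[7:],s[11:]  0  ''
  14  s[11:],s[8:]  0  ''
  15  s[8:],s[1:]  2  'gc'

[0, 1, 1, 0, 1, 0, 1, 0, 2, 1, 0, 1, 1, 0, 0, 2]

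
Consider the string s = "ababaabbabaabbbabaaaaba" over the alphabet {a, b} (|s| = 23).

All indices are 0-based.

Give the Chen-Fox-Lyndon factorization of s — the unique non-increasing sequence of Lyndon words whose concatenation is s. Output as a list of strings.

["ab", "ab", "aabbabaabbbab", "aaaab", "a"]

emit factor 1: 'ab' (i=0, period=2)
emit factor 2: 'ab' (i=2, period=2)
emit factor 3: 'aabbabaabbbab' (i=4, period=13)
emit factor 4: 'aaaab' (i=17, period=5)
emit factor 5: 'a' (i=22, period=1)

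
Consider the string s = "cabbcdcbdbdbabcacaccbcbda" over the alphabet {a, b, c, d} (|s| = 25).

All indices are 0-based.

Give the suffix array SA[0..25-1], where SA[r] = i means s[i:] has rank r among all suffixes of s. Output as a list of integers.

rank→(start, suffix):
  0 → (24, 'a')
  1 → (1, 'abbcdcbdbdbabcacaccbcbda')
  2 → (12, 'abcacaccbcbda')
  3 → (15, 'acaccbcbda')
  4 → (17, 'accbcbda')
  5 → (11, 'babcacaccbcbda')
  6 → (2, 'bbcdcbdbdbabcacaccbcbda')
  7 → (13, 'bcacaccbcbda')
  8 → (20, 'bcbda')
  9 → (3, 'bcdcbdbdbabcacaccbcbda')
  10 → (22, 'bda')
  11 → (9, 'bdbabcacaccbcbda')
  12 → (7, 'bdbdbabcacaccbcbda')
  13 → (0, 'cabbcdcbdbdbabcacaccbcbda')
  14 → (14, 'cacaccbcbda')
  15 → (16, 'caccbcbda')
  16 → (19, 'cbcbda')
  17 → (21, 'cbda')
  18 → (6, 'cbdbdbabcacaccbcbda')
  19 → (18, 'ccbcbda')
  20 → (4, 'cdcbdbdbabcacaccbcbda')
  21 → (23, 'da')
  22 → (10, 'dbabcacaccbcbda')
  23 → (8, 'dbdbabcacaccbcbda')
  24 → (5, 'dcbdbdbabcacaccbcbda')

[24, 1, 12, 15, 17, 11, 2, 13, 20, 3, 22, 9, 7, 0, 14, 16, 19, 21, 6, 18, 4, 23, 10, 8, 5]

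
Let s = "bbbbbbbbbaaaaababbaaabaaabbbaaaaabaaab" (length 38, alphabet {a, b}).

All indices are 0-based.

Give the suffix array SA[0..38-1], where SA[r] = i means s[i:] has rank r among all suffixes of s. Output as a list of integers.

[28, 9, 29, 10, 34, 30, 18, 11, 22, 35, 31, 19, 12, 23, 36, 32, 20, 13, 15, 24, 37, 27, 8, 33, 17, 21, 14, 26, 7, 16, 25, 6, 5, 4, 3, 2, 1, 0]

sorted suffixes:
  #0 SA[0]=28  'aaaaabaaab'
  #1 SA[1]=9  'aaaaababbaaabaaabbbaaaaabaaab'
  #2 SA[2]=29  'aaaabaaab'
  #3 SA[3]=10  'aaaababbaaabaaabbbaaaaabaaab'
  #4 SA[4]=34  'aaab'
  #5 SA[5]=30  'aaabaaab'
  #6 SA[6]=18  'aaabaaabbbaaaaabaaab'
  #7 SA[7]=11  'aaababbaaabaaabbbaaaaabaaab'
  #8 SA[8]=22  'aaabbbaaaaabaaab'
  #9 SA[9]=35  'aab'
  #10 SA[10]=31  'aabaaab'
  #11 SA[11]=19  'aabaaabbbaaaaabaaab'
  #12 SA[12]=12  'aababbaaabaaabbbaaaaabaaab'
  #13 SA[13]=23  'aabbbaaaaabaaab'
  #14 SA[14]=36  'ab'
  #15 SA[15]=32  'abaaab'
  #16 SA[16]=20  'abaaabbbaaaaabaaab'
  #17 SA[17]=13  'ababbaaabaaabbbaaaaabaaab'
  #18 SA[18]=15  'abbaaabaaabbbaaaaabaaab'
  #19 SA[19]=24  'abbbaaaaabaaab'
  #20 SA[20]=37  'b'
  #21 SA[21]=27  'baaaaabaaab'
  #22 SA[22]=8  'baaaaababbaaabaaabbbaaaaabaaab'
  #23 SA[23]=33  'baaab'
  #24 SA[24]=17  'baaabaaabbbaaaaabaaab'
  #25 SA[25]=21  'baaabbbaaaaabaaab'
  #26 SA[26]=14  'babbaaabaaabbbaaaaabaaab'
  #27 SA[27]=26  'bbaaaaabaaab'
  #28 SA[28]=7  'bbaaaaababbaaabaaabbbaaaaabaaab'
  #29 SA[29]=16  'bbaaabaaabbbaaaaabaaab'
  #30 SA[30]=25  'bbbaaaaabaaab'
  #31 SA[31]=6  'bbbaaaaababbaaabaaabbbaaaaabaaab'
  #32 SA[32]=5  'bbbbaaaaababbaaabaaabbbaaaaabaaab'
  #33 SA[33]=4  'bbbbbaaaaababbaaabaaabbbaaaaabaaab'
  #34 SA[34]=3  'bbbbbbaaaaababbaaabaaabbbaaaaabaaab'
  #35 SA[35]=2  'bbbbbbbaaaaababbaaabaaabbbaaaaabaaab'
  #36 SA[36]=1  'bbbbbbbbaaaaababbaaabaaabbbaaaaabaaab'
  #37 SA[37]=0  'bbbbbbbbbaaaaababbaaabaaabbbaaaaabaaab'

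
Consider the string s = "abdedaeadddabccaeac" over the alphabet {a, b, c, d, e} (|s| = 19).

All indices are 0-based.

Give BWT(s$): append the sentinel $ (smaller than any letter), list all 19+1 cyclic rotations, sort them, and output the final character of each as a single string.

cd$eecdaaacbdedabaad

rank  rotation              last
    0  $abdedaeadddabccaeac  c
    1  abccaeac$abdedaeaddd  d
    2  abdedaeadddabccaeac$  $
    3  ac$abdedaeadddabccae  e
    4  adddabccaeac$abdedae  e
    5  aeac$abdedaeadddabcc  c
    6  aeadddabccaeac$abded  d
    7  bccaeac$abdedaeaddda  a
    8  bdedaeadddabccaeac$a  a
    9  c$abdedaeadddabccaea  a
   10  caeac$abdedaeadddabc  c
   11  ccaeac$abdedaeadddab  b
   12  dabccaeac$abdedaeadd  d
   13  daeadddabccaeac$abde  e
   14  ddabccaeac$abdedaead  d
   15  dddabccaeac$abdedaea  a
   16  dedaeadddabccaeac$ab  b
   17  eac$abdedaeadddabcca  a
   18  eadddabccaeac$abdeda  a
   19  edaeadddabccaeac$abd  d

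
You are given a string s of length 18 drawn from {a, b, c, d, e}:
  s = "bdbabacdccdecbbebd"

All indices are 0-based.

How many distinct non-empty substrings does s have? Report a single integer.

155

sorted suffixes:
  #0 SA[0]=3  'abacdccdecbbebd'
  #1 SA[1]=5  'acdccdecbbebd'
  #2 SA[2]=2  'babacdccdecbbebd'
  #3 SA[3]=4  'bacdccdecbbebd'
  #4 SA[4]=13  'bbebd'
  #5 SA[5]=16  'bd'
  #6 SA[6]=0  'bdbabacdccdecbbebd'
  #7 SA[7]=14  'bebd'
  #8 SA[8]=12  'cbbebd'
  #9 SA[9]=8  'ccdecbbebd'
  #10 SA[10]=6  'cdccdecbbebd'
  #11 SA[11]=9  'cdecbbebd'
  #12 SA[12]=17  'd'
  #13 SA[13]=1  'dbabacdccdecbbebd'
  #14 SA[14]=7  'dccdecbbebd'
  #15 SA[15]=10  'decbbebd'
  #16 SA[16]=15  'ebd'
  #17 SA[17]=11  'ecbbebd'

SA = [3, 5, 2, 4, 13, 16, 0, 14, 12, 8, 6, 9, 17, 1, 7, 10, 15, 11]
i: (SA[i-1],SA[i]) lcp shared
  1: (3,5) 1 'a'
  2: (5,2) 0 ''
  3: (2,4) 2 'ba'
  4: (4,13) 1 'b'
  5: (13,16) 1 'b'
  6: (16,0) 2 'bd'
  7: (0,14) 1 'b'
  8: (14,12) 0 ''
  9: (12,8) 1 'c'
  10: (8,6) 1 'c'
  11: (6,9) 2 'cd'
  12: (9,17) 0 ''
  13: (17,1) 1 'd'
  14: (1,7) 1 'd'
  15: (7,10) 1 'd'
  16: (10,15) 0 ''
  17: (15,11) 1 'e'

n(n+1)/2 = 18·19/2 = 171
Σ LCP = 0 + 1 + 0 + 2 + 1 + 1 + 2 + 1 + 0 + 1 + 1 + 2 + 0 + 1 + 1 + 1 + 0 + 1 = 16
distinct = 171 − 16 = 155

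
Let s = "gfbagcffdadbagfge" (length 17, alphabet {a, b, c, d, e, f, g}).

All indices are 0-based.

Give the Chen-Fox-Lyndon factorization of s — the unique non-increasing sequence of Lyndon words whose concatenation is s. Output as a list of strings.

emit factor 1: 'g' (i=0, period=1)
emit factor 2: 'f' (i=1, period=1)
emit factor 3: 'b' (i=2, period=1)
emit factor 4: 'agcffd' (i=3, period=6)
emit factor 5: 'adbagfge' (i=9, period=8)

["g", "f", "b", "agcffd", "adbagfge"]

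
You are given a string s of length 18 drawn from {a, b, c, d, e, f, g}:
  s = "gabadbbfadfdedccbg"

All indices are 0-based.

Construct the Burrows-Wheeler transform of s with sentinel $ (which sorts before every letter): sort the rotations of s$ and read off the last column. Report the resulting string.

ggbfadbccdaefadbdb$

rank  rotation             last
    0  $gabadbbfadfdedccbg  g
    1  abadbbfadfdedccbg$g  g
    2  adbbfadfdedccbg$gab  b
    3  adfdedccbg$gabadbbf  f
    4  badbbfadfdedccbg$ga  a
    5  bbfadfdedccbg$gabad  d
    6  bfadfdedccbg$gabadb  b
    7  bg$gabadbbfadfdedcc  c
    8  cbg$gabadbbfadfdedc  c
    9  ccbg$gabadbbfadfded  d
   10  dbbfadfdedccbg$gaba  a
   11  dccbg$gabadbbfadfde  e
   12  dedccbg$gabadbbfadf  f
   13  dfdedccbg$gabadbbfa  a
   14  edccbg$gabadbbfadfd  d
   15  fadfdedccbg$gabadbb  b
   16  fdedccbg$gabadbbfad  d
   17  g$gabadbbfadfdedccb  b
   18  gabadbbfadfdedccbg$  $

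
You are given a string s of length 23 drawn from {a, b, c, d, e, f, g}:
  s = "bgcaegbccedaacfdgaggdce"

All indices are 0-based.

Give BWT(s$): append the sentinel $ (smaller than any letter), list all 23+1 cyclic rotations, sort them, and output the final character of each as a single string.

edacgg$gbdcaegfccacdebga

rank  rotation                  last
    0  $bgcaegbccedaacfdgaggdce  e
    1  aacfdgaggdce$bgcaegbcced  d
    2  acfdgaggdce$bgcaegbcceda  a
    3  aegbccedaacfdgaggdce$bgc  c
    4  aggdce$bgcaegbccedaacfdg  g
    5  bccedaacfdgaggdce$bgcaeg  g
    6  bgcaegbccedaacfdgaggdce$  $
    7  caegbccedaacfdgaggdce$bg  g
    8  ccedaacfdgaggdce$bgcaegb  b
    9  ce$bgcaegbccedaacfdgaggd  d
   10  cedaacfdgaggdce$bgcaegbc  c
   11  cfdgaggdce$bgcaegbccedaa  a
   12  daacfdgaggdce$bgcaegbcce  e
   13  dce$bgcaegbccedaacfdgagg  g
   14  dgaggdce$bgcaegbccedaacf  f
   15  e$bgcaegbccedaacfdgaggdc  c
   16  edaacfdgaggdce$bgcaegbcc  c
   17  egbccedaacfdgaggdce$bgca  a
   18  fdgaggdce$bgcaegbccedaac  c
   19  gaggdce$bgcaegbccedaacfd  d
   20  gbccedaacfdgaggdce$bgcae  e
   21  gcaegbccedaacfdgaggdce$b  b
   22  gdce$bgcaegbccedaacfdgag  g
   23  ggdce$bgcaegbccedaacfdga  a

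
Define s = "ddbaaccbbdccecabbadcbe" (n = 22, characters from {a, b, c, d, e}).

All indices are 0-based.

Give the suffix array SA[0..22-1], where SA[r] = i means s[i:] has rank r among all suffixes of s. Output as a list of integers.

[3, 14, 4, 17, 2, 16, 15, 7, 8, 20, 13, 6, 19, 5, 10, 11, 1, 18, 9, 0, 21, 12]

rank | idx | suffix
   0 |   3 | aaccbbdccecabbadcbe
   1 |  14 | abbadcbe
   2 |   4 | accbbdccecabbadcbe
   3 |  17 | adcbe
   4 |   2 | baaccbbdccecabbadcbe
   5 |  16 | badcbe
   6 |  15 | bbadcbe
   7 |   7 | bbdccecabbadcbe
   8 |   8 | bdccecabbadcbe
   9 |  20 | be
  10 |  13 | cabbadcbe
  11 |   6 | cbbdccecabbadcbe
  12 |  19 | cbe
  13 |   5 | ccbbdccecabbadcbe
  14 |  10 | ccecabbadcbe
  15 |  11 | cecabbadcbe
  16 |   1 | dbaaccbbdccecabbadcbe
  17 |  18 | dcbe
  18 |   9 | dccecabbadcbe
  19 |   0 | ddbaaccbbdccecabbadcbe
  20 |  21 | e
  21 |  12 | ecabbadcbe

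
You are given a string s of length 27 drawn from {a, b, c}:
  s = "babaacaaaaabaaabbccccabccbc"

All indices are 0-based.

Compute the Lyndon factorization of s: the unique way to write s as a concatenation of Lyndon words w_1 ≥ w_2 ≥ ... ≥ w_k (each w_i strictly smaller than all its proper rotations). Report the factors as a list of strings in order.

emit factor 1: 'b' (i=0, period=1)
emit factor 2: 'ab' (i=1, period=2)
emit factor 3: 'aac' (i=3, period=3)
emit factor 4: 'aaaaabaaabbccccabccbc' (i=6, period=21)

["b", "ab", "aac", "aaaaabaaabbccccabccbc"]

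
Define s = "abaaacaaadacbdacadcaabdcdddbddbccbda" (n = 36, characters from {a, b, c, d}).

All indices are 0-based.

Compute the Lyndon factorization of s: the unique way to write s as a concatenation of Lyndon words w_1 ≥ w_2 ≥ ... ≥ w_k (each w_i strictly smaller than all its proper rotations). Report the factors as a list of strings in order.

emit factor 1: 'ab' (i=0, period=2)
emit factor 2: 'aaacaaadacbdacadcaabdcdddbddbccbd' (i=2, period=33)
emit factor 3: 'a' (i=35, period=1)

["ab", "aaacaaadacbdacadcaabdcdddbddbccbd", "a"]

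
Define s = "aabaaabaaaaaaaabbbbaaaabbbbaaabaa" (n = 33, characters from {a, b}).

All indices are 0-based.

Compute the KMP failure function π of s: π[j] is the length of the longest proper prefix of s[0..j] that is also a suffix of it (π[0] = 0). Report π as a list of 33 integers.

π[0] = 0
j=1 s[j]='a': π[1]=1 (border 'a')
j=2 s[j]='b': k: 1→0; π[2]=0 (border '')
j=3 s[j]='a': π[3]=1 (border 'a')
j=4 s[j]='a': π[4]=2 (border 'aa')
j=5 s[j]='a': k: 2→1; π[5]=2 (border 'aa')
j=6 s[j]='b': π[6]=3 (border 'aab')
j=7 s[j]='a': π[7]=4 (border 'aaba')
j=8 s[j]='a': π[8]=5 (border 'aabaa')
j=9 s[j]='a': π[9]=6 (border 'aabaaa')
j=10 s[j]='a': k: 6→2→1; π[10]=2 (border 'aa')
j=11 s[j]='a': k: 2→1; π[11]=2 (border 'aa')
j=12 s[j]='a': k: 2→1; π[12]=2 (border 'aa')
j=13 s[j]='a': k: 2→1; π[13]=2 (border 'aa')
j=14 s[j]='a': k: 2→1; π[14]=2 (border 'aa')
j=15 s[j]='b': π[15]=3 (border 'aab')
j=16 s[j]='b': k: 3→0; π[16]=0 (border '')
j=17 s[j]='b': π[17]=0 (border '')
j=18 s[j]='b': π[18]=0 (border '')
j=19 s[j]='a': π[19]=1 (border 'a')
j=20 s[j]='a': π[20]=2 (border 'aa')
j=21 s[j]='a': k: 2→1; π[21]=2 (border 'aa')
j=22 s[j]='a': k: 2→1; π[22]=2 (border 'aa')
j=23 s[j]='b': π[23]=3 (border 'aab')
j=24 s[j]='b': k: 3→0; π[24]=0 (border '')
j=25 s[j]='b': π[25]=0 (border '')
j=26 s[j]='b': π[26]=0 (border '')
j=27 s[j]='a': π[27]=1 (border 'a')
j=28 s[j]='a': π[28]=2 (border 'aa')
j=29 s[j]='a': k: 2→1; π[29]=2 (border 'aa')
j=30 s[j]='b': π[30]=3 (border 'aab')
j=31 s[j]='a': π[31]=4 (border 'aaba')
j=32 s[j]='a': π[32]=5 (border 'aabaa')

[0, 1, 0, 1, 2, 2, 3, 4, 5, 6, 2, 2, 2, 2, 2, 3, 0, 0, 0, 1, 2, 2, 2, 3, 0, 0, 0, 1, 2, 2, 3, 4, 5]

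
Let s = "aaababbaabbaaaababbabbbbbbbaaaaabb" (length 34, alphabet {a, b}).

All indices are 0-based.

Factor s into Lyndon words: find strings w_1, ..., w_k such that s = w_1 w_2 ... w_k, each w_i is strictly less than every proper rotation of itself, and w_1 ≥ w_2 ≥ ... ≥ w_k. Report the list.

emit factor 1: 'aaababbaabb' (i=0, period=11)
emit factor 2: 'aaaababbabbbbbbb' (i=11, period=16)
emit factor 3: 'aaaaabb' (i=27, period=7)

["aaababbaabb", "aaaababbabbbbbbb", "aaaaabb"]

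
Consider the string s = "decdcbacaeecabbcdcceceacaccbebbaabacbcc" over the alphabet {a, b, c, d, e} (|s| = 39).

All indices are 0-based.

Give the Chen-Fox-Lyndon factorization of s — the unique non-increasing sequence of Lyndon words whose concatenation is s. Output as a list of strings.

emit factor 1: 'de' (i=0, period=2)
emit factor 2: 'cd' (i=2, period=2)
emit factor 3: 'c' (i=4, period=1)
emit factor 4: 'b' (i=5, period=1)
emit factor 5: 'acaeec' (i=6, period=6)
emit factor 6: 'abbcdcceceacaccbebb' (i=12, period=19)
emit factor 7: 'aabacbcc' (i=31, period=8)

["de", "cd", "c", "b", "acaeec", "abbcdcceceacaccbebb", "aabacbcc"]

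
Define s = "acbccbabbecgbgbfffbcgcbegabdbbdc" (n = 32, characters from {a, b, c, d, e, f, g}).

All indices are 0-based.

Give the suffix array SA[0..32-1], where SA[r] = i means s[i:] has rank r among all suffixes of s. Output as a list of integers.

[6, 25, 0, 5, 28, 7, 2, 18, 26, 29, 8, 22, 14, 12, 31, 4, 1, 21, 3, 10, 19, 27, 30, 9, 23, 17, 16, 15, 24, 13, 11, 20]

sorted suffixes:
  #0 SA[0]=6  'abbecgbgbfffbcgcbegabdbbdc'
  #1 SA[1]=25  'abdbbdc'
  #2 SA[2]=0  'acbccbabbecgbgbfffbcgcbegabdbbdc'
  #3 SA[3]=5  'babbecgbgbfffbcgcbegabdbbdc'
  #4 SA[4]=28  'bbdc'
  #5 SA[5]=7  'bbecgbgbfffbcgcbegabdbbdc'
  #6 SA[6]=2  'bccbabbecgbgbfffbcgcbegabdbbdc'
  #7 SA[7]=18  'bcgcbegabdbbdc'
  #8 SA[8]=26  'bdbbdc'
  #9 SA[9]=29  'bdc'
  #10 SA[10]=8  'becgbgbfffbcgcbegabdbbdc'
  #11 SA[11]=22  'begabdbbdc'
  #12 SA[12]=14  'bfffbcgcbegabdbbdc'
  #13 SA[13]=12  'bgbfffbcgcbegabdbbdc'
  #14 SA[14]=31  'c'
  #15 SA[15]=4  'cbabbecgbgbfffbcgcbegabdbbdc'
  #16 SA[16]=1  'cbccbabbecgbgbfffbcgcbegabdbbdc'
  #17 SA[17]=21  'cbegabdbbdc'
  #18 SA[18]=3  'ccbabbecgbgbfffbcgcbegabdbbdc'
  #19 SA[19]=10  'cgbgbfffbcgcbegabdbbdc'
  #20 SA[20]=19  'cgcbegabdbbdc'
  #21 SA[21]=27  'dbbdc'
  #22 SA[22]=30  'dc'
  #23 SA[23]=9  'ecgbgbfffbcgcbegabdbbdc'
  #24 SA[24]=23  'egabdbbdc'
  #25 SA[25]=17  'fbcgcbegabdbbdc'
  #26 SA[26]=16  'ffbcgcbegabdbbdc'
  #27 SA[27]=15  'fffbcgcbegabdbbdc'
  #28 SA[28]=24  'gabdbbdc'
  #29 SA[29]=13  'gbfffbcgcbegabdbbdc'
  #30 SA[30]=11  'gbgbfffbcgcbegabdbbdc'
  #31 SA[31]=20  'gcbegabdbbdc'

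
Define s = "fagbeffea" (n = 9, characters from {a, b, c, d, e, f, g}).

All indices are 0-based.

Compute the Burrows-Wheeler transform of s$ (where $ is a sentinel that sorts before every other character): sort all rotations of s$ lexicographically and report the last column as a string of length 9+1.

aefgfb$fea

rank  rotation    last
    0  $fagbeffea  a
    1  a$fagbeffe  e
    2  agbeffea$f  f
    3  beffea$fag  g
    4  ea$fagbeff  f
    5  effea$fagb  b
    6  fagbeffea$  $
    7  fea$fagbef  f
    8  ffea$fagbe  e
    9  gbeffea$fa  a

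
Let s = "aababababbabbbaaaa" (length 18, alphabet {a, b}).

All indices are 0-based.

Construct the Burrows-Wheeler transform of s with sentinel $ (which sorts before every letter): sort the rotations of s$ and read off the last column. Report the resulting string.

aaaab$abbbbbaaabbaa

rank  rotation             last
    0  $aababababbabbbaaaa  a
    1  a$aababababbabbbaaa  a
    2  aa$aababababbabbbaa  a
    3  aaa$aababababbabbba  a
    4  aaaa$aababababbabbb  b
    5  aababababbabbbaaaa$  $
    6  ababababbabbbaaaa$a  a
    7  abababbabbbaaaa$aab  b
    8  ababbabbbaaaa$aabab  b
    9  abbabbbaaaa$aababab  b
   10  abbbaaaa$aababababb  b
   11  baaaa$aababababbabb  b
   12  babababbabbbaaaa$aa  a
   13  bababbabbbaaaa$aaba  a
   14  babbabbbaaaa$aababa  a
   15  babbbaaaa$aabababab  b
   16  bbaaaa$aababababbab  b
   17  bbabbbaaaa$aabababa  a
   18  bbbaaaa$aababababba  a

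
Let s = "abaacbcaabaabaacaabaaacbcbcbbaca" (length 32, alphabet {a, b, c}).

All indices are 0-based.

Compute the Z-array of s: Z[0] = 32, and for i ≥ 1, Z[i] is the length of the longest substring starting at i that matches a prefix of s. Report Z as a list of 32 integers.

[32, 0, 1, 1, 0, 0, 0, 1, 4, 0, 1, 5, 0, 1, 1, 0, 1, 4, 0, 1, 1, 1, 0, 0, 0, 0, 0, 0, 0, 1, 0, 1]

Z[0]=32
i=1: outside box; Z[1]=0
i=2: outside box; Z[2]=1 scan→box=[2,3)
i=3: outside box; Z[3]=1 scan→box=[3,4)
i=4: outside box; Z[4]=0
i=5: outside box; Z[5]=0
i=6: outside box; Z[6]=0
i=7: outside box; Z[7]=1 scan→box=[7,8)
i=8: outside box; Z[8]=4 scan→box=[8,12)
i=9: min(r-i=3, Z[1]=0)=0; Z[9]=0
i=10: min(r-i=2, Z[2]=1)=1; Z[10]=1
i=11: min(r-i=1, Z[3]=1)=1; Z[11]=5 scan→box=[11,16)
i=12: min(r-i=4, Z[1]=0)=0; Z[12]=0
i=13: min(r-i=3, Z[2]=1)=1; Z[13]=1
i=14: min(r-i=2, Z[3]=1)=1; Z[14]=1
i=15: min(r-i=1, Z[4]=0)=0; Z[15]=0
i=16: outside box; Z[16]=1 scan→box=[16,17)
i=17: outside box; Z[17]=4 scan→box=[17,21)
i=18: min(r-i=3, Z[1]=0)=0; Z[18]=0
i=19: min(r-i=2, Z[2]=1)=1; Z[19]=1
i=20: min(r-i=1, Z[3]=1)=1; Z[20]=1
i=21: outside box; Z[21]=1 scan→box=[21,22)
i=22: outside box; Z[22]=0
i=23: outside box; Z[23]=0
i=24: outside box; Z[24]=0
i=25: outside box; Z[25]=0
i=26: outside box; Z[26]=0
i=27: outside box; Z[27]=0
i=28: outside box; Z[28]=0
i=29: outside box; Z[29]=1 scan→box=[29,30)
i=30: outside box; Z[30]=0
i=31: outside box; Z[31]=1 scan→box=[31,32)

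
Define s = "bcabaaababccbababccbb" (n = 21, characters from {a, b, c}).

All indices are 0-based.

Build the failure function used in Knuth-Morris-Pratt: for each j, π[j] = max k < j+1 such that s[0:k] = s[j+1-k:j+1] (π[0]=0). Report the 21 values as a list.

[0, 0, 0, 1, 0, 0, 0, 1, 0, 1, 2, 0, 1, 0, 1, 0, 1, 2, 0, 1, 1]

π[0] = 0
j=1 s[j]='c': π[1]=0 (border '')
j=2 s[j]='a': π[2]=0 (border '')
j=3 s[j]='b': π[3]=1 (border 'b')
j=4 s[j]='a': k: 1→0; π[4]=0 (border '')
j=5 s[j]='a': π[5]=0 (border '')
j=6 s[j]='a': π[6]=0 (border '')
j=7 s[j]='b': π[7]=1 (border 'b')
j=8 s[j]='a': k: 1→0; π[8]=0 (border '')
j=9 s[j]='b': π[9]=1 (border 'b')
j=10 s[j]='c': π[10]=2 (border 'bc')
j=11 s[j]='c': k: 2→0; π[11]=0 (border '')
j=12 s[j]='b': π[12]=1 (border 'b')
j=13 s[j]='a': k: 1→0; π[13]=0 (border '')
j=14 s[j]='b': π[14]=1 (border 'b')
j=15 s[j]='a': k: 1→0; π[15]=0 (border '')
j=16 s[j]='b': π[16]=1 (border 'b')
j=17 s[j]='c': π[17]=2 (border 'bc')
j=18 s[j]='c': k: 2→0; π[18]=0 (border '')
j=19 s[j]='b': π[19]=1 (border 'b')
j=20 s[j]='b': k: 1→0; π[20]=1 (border 'b')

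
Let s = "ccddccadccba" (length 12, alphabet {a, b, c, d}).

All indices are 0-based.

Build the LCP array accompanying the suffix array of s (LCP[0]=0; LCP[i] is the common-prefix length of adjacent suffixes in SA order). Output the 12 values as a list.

[0, 1, 0, 0, 1, 1, 2, 2, 1, 0, 3, 1]

rank→(start, suffix):
  0 → (11, 'a')
  1 → (6, 'adccba')
  2 → (10, 'ba')
  3 → (5, 'cadccba')
  4 → (9, 'cba')
  5 → (4, 'ccadccba')
  6 → (8, 'ccba')
  7 → (0, 'ccddccadccba')
  8 → (1, 'cddccadccba')
  9 → (3, 'dccadccba')
  10 → (7, 'dccba')
  11 → (2, 'ddccadccba')

SA = [11, 6, 10, 5, 9, 4, 8, 0, 1, 3, 7, 2]
rank  pair      lcp
   1  s[11:],s[6:]  1  'a'
   2  s[6:],s[10:]  0  ''
   3  s[10:],s[5:]  0  ''
   4  s[5:],s[9:]  1  'c'
   5  s[9:],s[4:]  1  'c'
   6  s[4:],s[8:]  2  'cc'
   7  s[8:],s[0:]  2  'cc'
   8  s[0:],s[1:]  1  'c'
   9  s[1:],s[3:]  0  ''
  10  s[3:],s[7:]  3  'dcc'
  11  s[7:],s[2:]  1  'd'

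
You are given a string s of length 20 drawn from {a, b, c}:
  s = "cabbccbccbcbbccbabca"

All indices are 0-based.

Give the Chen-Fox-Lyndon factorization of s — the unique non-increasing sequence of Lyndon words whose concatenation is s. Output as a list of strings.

emit factor 1: 'c' (i=0, period=1)
emit factor 2: 'abbccbccbcbbccbabc' (i=1, period=18)
emit factor 3: 'a' (i=19, period=1)

["c", "abbccbccbcbbccbabc", "a"]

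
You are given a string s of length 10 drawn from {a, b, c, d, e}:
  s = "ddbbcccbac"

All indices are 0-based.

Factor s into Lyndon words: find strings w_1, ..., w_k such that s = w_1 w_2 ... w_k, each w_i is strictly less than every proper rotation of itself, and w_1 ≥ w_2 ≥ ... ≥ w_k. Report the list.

["d", "d", "bbccc", "b", "ac"]

emit factor 1: 'd' (i=0, period=1)
emit factor 2: 'd' (i=1, period=1)
emit factor 3: 'bbccc' (i=2, period=5)
emit factor 4: 'b' (i=7, period=1)
emit factor 5: 'ac' (i=8, period=2)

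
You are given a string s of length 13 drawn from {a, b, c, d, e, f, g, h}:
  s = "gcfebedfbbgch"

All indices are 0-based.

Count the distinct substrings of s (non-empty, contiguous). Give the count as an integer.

sorted suffixes:
  #0 SA[0]=8  'bbgch'
  #1 SA[1]=4  'bedfbbgch'
  #2 SA[2]=9  'bgch'
  #3 SA[3]=1  'cfebedfbbgch'
  #4 SA[4]=11  'ch'
  #5 SA[5]=6  'dfbbgch'
  #6 SA[6]=3  'ebedfbbgch'
  #7 SA[7]=5  'edfbbgch'
  #8 SA[8]=7  'fbbgch'
  #9 SA[9]=2  'febedfbbgch'
  #10 SA[10]=0  'gcfebedfbbgch'
  #11 SA[11]=10  'gch'
  #12 SA[12]=12  'h'

SA = [8, 4, 9, 1, 11, 6, 3, 5, 7, 2, 0, 10, 12]
i: (SA[i-1],SA[i]) lcp shared
  1: (8,4) 1 'b'
  2: (4,9) 1 'b'
  3: (9,1) 0 ''
  4: (1,11) 1 'c'
  5: (11,6) 0 ''
  6: (6,3) 0 ''
  7: (3,5) 1 'e'
  8: (5,7) 0 ''
  9: (7,2) 1 'f'
  10: (2,0) 0 ''
  11: (0,10) 2 'gc'
  12: (10,12) 0 ''

n(n+1)/2 = 13·14/2 = 91
Σ LCP = 0 + 1 + 1 + 0 + 1 + 0 + 0 + 1 + 0 + 1 + 0 + 2 + 0 = 7
distinct = 91 − 7 = 84

84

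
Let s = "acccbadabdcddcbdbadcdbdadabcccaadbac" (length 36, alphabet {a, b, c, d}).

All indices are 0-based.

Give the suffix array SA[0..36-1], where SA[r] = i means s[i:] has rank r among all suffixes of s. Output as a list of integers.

rank→(start, suffix):
  0 → (30, 'aadbac')
  1 → (25, 'abcccaadbac')
  2 → (7, 'abdcddcbdbadcdbdadabcccaadbac')
  3 → (34, 'ac')
  4 → (0, 'acccbadabdcddcbdbadcdbdadabcccaadbac')
  5 → (23, 'adabcccaadbac')
  6 → (5, 'adabdcddcbdbadcdbdadabcccaadbac')
  7 → (31, 'adbac')
  8 → (17, 'adcdbdadabcccaadbac')
  9 → (33, 'bac')
  10 → (4, 'badabdcddcbdbadcdbdadabcccaadbac')
  11 → (16, 'badcdbdadabcccaadbac')
  12 → (26, 'bcccaadbac')
  13 → (21, 'bdadabcccaadbac')
  14 → (14, 'bdbadcdbdadabcccaadbac')
  15 → (8, 'bdcddcbdbadcdbdadabcccaadbac')
  16 → (35, 'c')
  17 → (29, 'caadbac')
  18 → (3, 'cbadabdcddcbdbadcdbdadabcccaadbac')
  19 → (13, 'cbdbadcdbdadabcccaadbac')
  20 → (28, 'ccaadbac')
  21 → (2, 'ccbadabdcddcbdbadcdbdadabcccaadbac')
  22 → (27, 'cccaadbac')
  23 → (1, 'cccbadabdcddcbdbadcdbdadabcccaadbac')
  24 → (19, 'cdbdadabcccaadbac')
  25 → (10, 'cddcbdbadcdbdadabcccaadbac')
  26 → (24, 'dabcccaadbac')
  27 → (6, 'dabdcddcbdbadcdbdadabcccaadbac')
  28 → (22, 'dadabcccaadbac')
  29 → (32, 'dbac')
  30 → (15, 'dbadcdbdadabcccaadbac')
  31 → (20, 'dbdadabcccaadbac')
  32 → (12, 'dcbdbadcdbdadabcccaadbac')
  33 → (18, 'dcdbdadabcccaadbac')
  34 → (9, 'dcddcbdbadcdbdadabcccaadbac')
  35 → (11, 'ddcbdbadcdbdadabcccaadbac')

[30, 25, 7, 34, 0, 23, 5, 31, 17, 33, 4, 16, 26, 21, 14, 8, 35, 29, 3, 13, 28, 2, 27, 1, 19, 10, 24, 6, 22, 32, 15, 20, 12, 18, 9, 11]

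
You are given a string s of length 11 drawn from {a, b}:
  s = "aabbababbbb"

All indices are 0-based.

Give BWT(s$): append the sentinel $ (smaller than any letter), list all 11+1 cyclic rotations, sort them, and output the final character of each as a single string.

b$babbbababa

rank  rotation      last
    0  $aabbababbbb  b
    1  aabbababbbb$  $
    2  ababbbb$aabb  b
    3  abbababbbb$a  a
    4  abbbb$aabbab  b
    5  b$aabbababbb  b
    6  bababbbb$aab  b
    7  babbbb$aabba  a
    8  bb$aabbababb  b
    9  bbababbbb$aa  a
   10  bbb$aabbabab  b
   11  bbbb$aabbaba  a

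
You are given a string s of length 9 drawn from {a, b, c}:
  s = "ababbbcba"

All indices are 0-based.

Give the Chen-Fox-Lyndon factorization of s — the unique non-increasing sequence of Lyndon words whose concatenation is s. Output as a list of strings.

emit factor 1: 'ababbbcb' (i=0, period=8)
emit factor 2: 'a' (i=8, period=1)

["ababbbcb", "a"]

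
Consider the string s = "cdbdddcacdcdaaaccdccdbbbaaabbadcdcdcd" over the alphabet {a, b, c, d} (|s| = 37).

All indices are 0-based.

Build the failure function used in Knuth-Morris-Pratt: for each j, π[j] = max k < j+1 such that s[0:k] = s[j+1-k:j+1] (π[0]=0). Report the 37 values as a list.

[0, 0, 0, 0, 0, 0, 1, 0, 1, 2, 1, 2, 0, 0, 0, 1, 1, 2, 1, 1, 2, 3, 0, 0, 0, 0, 0, 0, 0, 0, 0, 1, 2, 1, 2, 1, 2]

π[0] = 0
j=1 s[j]='d': π[1]=0 (border '')
j=2 s[j]='b': π[2]=0 (border '')
j=3 s[j]='d': π[3]=0 (border '')
j=4 s[j]='d': π[4]=0 (border '')
j=5 s[j]='d': π[5]=0 (border '')
j=6 s[j]='c': π[6]=1 (border 'c')
j=7 s[j]='a': k: 1→0; π[7]=0 (border '')
j=8 s[j]='c': π[8]=1 (border 'c')
j=9 s[j]='d': π[9]=2 (border 'cd')
j=10 s[j]='c': k: 2→0; π[10]=1 (border 'c')
j=11 s[j]='d': π[11]=2 (border 'cd')
j=12 s[j]='a': k: 2→0; π[12]=0 (border '')
j=13 s[j]='a': π[13]=0 (border '')
j=14 s[j]='a': π[14]=0 (border '')
j=15 s[j]='c': π[15]=1 (border 'c')
j=16 s[j]='c': k: 1→0; π[16]=1 (border 'c')
j=17 s[j]='d': π[17]=2 (border 'cd')
j=18 s[j]='c': k: 2→0; π[18]=1 (border 'c')
j=19 s[j]='c': k: 1→0; π[19]=1 (border 'c')
j=20 s[j]='d': π[20]=2 (border 'cd')
j=21 s[j]='b': π[21]=3 (border 'cdb')
j=22 s[j]='b': k: 3→0; π[22]=0 (border '')
j=23 s[j]='b': π[23]=0 (border '')
j=24 s[j]='a': π[24]=0 (border '')
j=25 s[j]='a': π[25]=0 (border '')
j=26 s[j]='a': π[26]=0 (border '')
j=27 s[j]='b': π[27]=0 (border '')
j=28 s[j]='b': π[28]=0 (border '')
j=29 s[j]='a': π[29]=0 (border '')
j=30 s[j]='d': π[30]=0 (border '')
j=31 s[j]='c': π[31]=1 (border 'c')
j=32 s[j]='d': π[32]=2 (border 'cd')
j=33 s[j]='c': k: 2→0; π[33]=1 (border 'c')
j=34 s[j]='d': π[34]=2 (border 'cd')
j=35 s[j]='c': k: 2→0; π[35]=1 (border 'c')
j=36 s[j]='d': π[36]=2 (border 'cd')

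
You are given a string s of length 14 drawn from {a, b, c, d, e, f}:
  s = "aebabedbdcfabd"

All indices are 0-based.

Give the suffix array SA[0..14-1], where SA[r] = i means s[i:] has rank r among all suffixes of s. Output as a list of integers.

[11, 3, 0, 2, 12, 7, 4, 9, 13, 6, 8, 1, 5, 10]

sorted suffixes:
  #0 SA[0]=11  'abd'
  #1 SA[1]=3  'abedbdcfabd'
  #2 SA[2]=0  'aebabedbdcfabd'
  #3 SA[3]=2  'babedbdcfabd'
  #4 SA[4]=12  'bd'
  #5 SA[5]=7  'bdcfabd'
  #6 SA[6]=4  'bedbdcfabd'
  #7 SA[7]=9  'cfabd'
  #8 SA[8]=13  'd'
  #9 SA[9]=6  'dbdcfabd'
  #10 SA[10]=8  'dcfabd'
  #11 SA[11]=1  'ebabedbdcfabd'
  #12 SA[12]=5  'edbdcfabd'
  #13 SA[13]=10  'fabd'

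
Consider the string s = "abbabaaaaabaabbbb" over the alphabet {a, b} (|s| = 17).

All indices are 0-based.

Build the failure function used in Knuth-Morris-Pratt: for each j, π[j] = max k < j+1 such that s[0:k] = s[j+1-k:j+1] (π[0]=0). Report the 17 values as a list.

π[0] = 0
j=1 s[j]='b': π[1]=0 (border '')
j=2 s[j]='b': π[2]=0 (border '')
j=3 s[j]='a': π[3]=1 (border 'a')
j=4 s[j]='b': π[4]=2 (border 'ab')
j=5 s[j]='a': k: 2→0; π[5]=1 (border 'a')
j=6 s[j]='a': k: 1→0; π[6]=1 (border 'a')
j=7 s[j]='a': k: 1→0; π[7]=1 (border 'a')
j=8 s[j]='a': k: 1→0; π[8]=1 (border 'a')
j=9 s[j]='a': k: 1→0; π[9]=1 (border 'a')
j=10 s[j]='b': π[10]=2 (border 'ab')
j=11 s[j]='a': k: 2→0; π[11]=1 (border 'a')
j=12 s[j]='a': k: 1→0; π[12]=1 (border 'a')
j=13 s[j]='b': π[13]=2 (border 'ab')
j=14 s[j]='b': π[14]=3 (border 'abb')
j=15 s[j]='b': k: 3→0; π[15]=0 (border '')
j=16 s[j]='b': π[16]=0 (border '')

[0, 0, 0, 1, 2, 1, 1, 1, 1, 1, 2, 1, 1, 2, 3, 0, 0]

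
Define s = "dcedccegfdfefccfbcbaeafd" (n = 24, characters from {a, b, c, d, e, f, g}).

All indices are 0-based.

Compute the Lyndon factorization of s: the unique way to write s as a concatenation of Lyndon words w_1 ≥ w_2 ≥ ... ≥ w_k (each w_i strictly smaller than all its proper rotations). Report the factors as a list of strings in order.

emit factor 1: 'd' (i=0, period=1)
emit factor 2: 'ced' (i=1, period=3)
emit factor 3: 'ccegfdfefccf' (i=4, period=12)
emit factor 4: 'bc' (i=16, period=2)
emit factor 5: 'b' (i=18, period=1)
emit factor 6: 'aeafd' (i=19, period=5)

["d", "ced", "ccegfdfefccf", "bc", "b", "aeafd"]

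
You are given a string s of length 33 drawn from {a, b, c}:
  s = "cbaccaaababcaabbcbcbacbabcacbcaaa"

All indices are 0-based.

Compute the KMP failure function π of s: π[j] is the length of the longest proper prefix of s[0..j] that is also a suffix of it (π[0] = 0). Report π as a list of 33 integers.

[0, 0, 0, 1, 1, 0, 0, 0, 0, 0, 0, 1, 0, 0, 0, 0, 1, 2, 1, 2, 3, 4, 2, 3, 0, 1, 0, 1, 2, 1, 0, 0, 0]

π[0] = 0
j=1 s[j]='b': π[1]=0 (border '')
j=2 s[j]='a': π[2]=0 (border '')
j=3 s[j]='c': π[3]=1 (border 'c')
j=4 s[j]='c': k: 1→0; π[4]=1 (border 'c')
j=5 s[j]='a': k: 1→0; π[5]=0 (border '')
j=6 s[j]='a': π[6]=0 (border '')
j=7 s[j]='a': π[7]=0 (border '')
j=8 s[j]='b': π[8]=0 (border '')
j=9 s[j]='a': π[9]=0 (border '')
j=10 s[j]='b': π[10]=0 (border '')
j=11 s[j]='c': π[11]=1 (border 'c')
j=12 s[j]='a': k: 1→0; π[12]=0 (border '')
j=13 s[j]='a': π[13]=0 (border '')
j=14 s[j]='b': π[14]=0 (border '')
j=15 s[j]='b': π[15]=0 (border '')
j=16 s[j]='c': π[16]=1 (border 'c')
j=17 s[j]='b': π[17]=2 (border 'cb')
j=18 s[j]='c': k: 2→0; π[18]=1 (border 'c')
j=19 s[j]='b': π[19]=2 (border 'cb')
j=20 s[j]='a': π[20]=3 (border 'cba')
j=21 s[j]='c': π[21]=4 (border 'cbac')
j=22 s[j]='b': k: 4→1; π[22]=2 (border 'cb')
j=23 s[j]='a': π[23]=3 (border 'cba')
j=24 s[j]='b': k: 3→0; π[24]=0 (border '')
j=25 s[j]='c': π[25]=1 (border 'c')
j=26 s[j]='a': k: 1→0; π[26]=0 (border '')
j=27 s[j]='c': π[27]=1 (border 'c')
j=28 s[j]='b': π[28]=2 (border 'cb')
j=29 s[j]='c': k: 2→0; π[29]=1 (border 'c')
j=30 s[j]='a': k: 1→0; π[30]=0 (border '')
j=31 s[j]='a': π[31]=0 (border '')
j=32 s[j]='a': π[32]=0 (border '')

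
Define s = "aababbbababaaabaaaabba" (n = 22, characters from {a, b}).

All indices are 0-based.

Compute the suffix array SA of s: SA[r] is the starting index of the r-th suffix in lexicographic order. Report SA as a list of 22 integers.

rank | idx | suffix
   0 |  21 | a
   1 |  15 | aaaabba
   2 |  11 | aaabaaaabba
   3 |  16 | aaabba
   4 |  12 | aabaaaabba
   5 |   0 | aababbbababaaabaaaabba
   6 |  17 | aabba
   7 |  13 | abaaaabba
   8 |   9 | abaaabaaaabba
   9 |   7 | ababaaabaaaabba
  10 |   1 | ababbbababaaabaaaabba
  11 |  18 | abba
  12 |   3 | abbbababaaabaaaabba
  13 |  20 | ba
  14 |  14 | baaaabba
  15 |  10 | baaabaaaabba
  16 |   8 | babaaabaaaabba
  17 |   6 | bababaaabaaaabba
  18 |   2 | babbbababaaabaaaabba
  19 |  19 | bba
  20 |   5 | bbababaaabaaaabba
  21 |   4 | bbbababaaabaaaabba

[21, 15, 11, 16, 12, 0, 17, 13, 9, 7, 1, 18, 3, 20, 14, 10, 8, 6, 2, 19, 5, 4]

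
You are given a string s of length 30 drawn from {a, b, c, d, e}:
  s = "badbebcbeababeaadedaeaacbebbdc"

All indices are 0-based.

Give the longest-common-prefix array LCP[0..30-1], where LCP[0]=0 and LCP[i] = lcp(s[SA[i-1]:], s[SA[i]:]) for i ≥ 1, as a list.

[0, 2, 1, 2, 1, 1, 2, 1, 0, 2, 1, 1, 1, 1, 3, 2, 3, 0, 1, 3, 0, 1, 1, 1, 0, 3, 2, 1, 2, 1]

sorted suffixes:
  #0 SA[0]=21  'aacbebbdc'
  #1 SA[1]=14  'aadedaeaacbebbdc'
  #2 SA[2]=9  'ababeaadedaeaacbebbdc'
  #3 SA[3]=11  'abeaadedaeaacbebbdc'
  #4 SA[4]=22  'acbebbdc'
  #5 SA[5]=1  'adbebcbeababeaadedaeaacbebbdc'
  #6 SA[6]=15  'adedaeaacbebbdc'
  #7 SA[7]=19  'aeaacbebbdc'
  #8 SA[8]=10  'babeaadedaeaacbebbdc'
  #9 SA[9]=0  'badbebcbeababeaadedaeaacbebbdc'
  #10 SA[10]=26  'bbdc'
  #11 SA[11]=5  'bcbeababeaadedaeaacbebbdc'
  #12 SA[12]=27  'bdc'
  #13 SA[13]=12  'beaadedaeaacbebbdc'
  #14 SA[14]=7  'beababeaadedaeaacbebbdc'
  #15 SA[15]=24  'bebbdc'
  #16 SA[16]=3  'bebcbeababeaadedaeaacbebbdc'
  #17 SA[17]=29  'c'
  #18 SA[18]=6  'cbeababeaadedaeaacbebbdc'
  #19 SA[19]=23  'cbebbdc'
  #20 SA[20]=18  'daeaacbebbdc'
  #21 SA[21]=2  'dbebcbeababeaadedaeaacbebbdc'
  #22 SA[22]=28  'dc'
  #23 SA[23]=16  'dedaeaacbebbdc'
  #24 SA[24]=20  'eaacbebbdc'
  #25 SA[25]=13  'eaadedaeaacbebbdc'
  #26 SA[26]=8  'eababeaadedaeaacbebbdc'
  #27 SA[27]=25  'ebbdc'
  #28 SA[28]=4  'ebcbeababeaadedaeaacbebbdc'
  #29 SA[29]=17  'edaeaacbebbdc'

SA = [21, 14, 9, 11, 22, 1, 15, 19, 10, 0, 26, 5, 27, 12, 7, 24, 3, 29, 6, 23, 18, 2, 28, 16, 20, 13, 8, 25, 4, 17]
i: (SA[i-1],SA[i]) lcp shared
  1: (21,14) 2 'aa'
  2: (14,9) 1 'a'
  3: (9,11) 2 'ab'
  4: (11,22) 1 'a'
  5: (22,1) 1 'a'
  6: (1,15) 2 'ad'
  7: (15,19) 1 'a'
  8: (19,10) 0 ''
  9: (10,0) 2 'ba'
  10: (0,26) 1 'b'
  11: (26,5) 1 'b'
  12: (5,27) 1 'b'
  13: (27,12) 1 'b'
  14: (12,7) 3 'bea'
  15: (7,24) 2 'be'
  16: (24,3) 3 'beb'
  17: (3,29) 0 ''
  18: (29,6) 1 'c'
  19: (6,23) 3 'cbe'
  20: (23,18) 0 ''
  21: (18,2) 1 'd'
  22: (2,28) 1 'd'
  23: (28,16) 1 'd'
  24: (16,20) 0 ''
  25: (20,13) 3 'eaa'
  26: (13,8) 2 'ea'
  27: (8,25) 1 'e'
  28: (25,4) 2 'eb'
  29: (4,17) 1 'e'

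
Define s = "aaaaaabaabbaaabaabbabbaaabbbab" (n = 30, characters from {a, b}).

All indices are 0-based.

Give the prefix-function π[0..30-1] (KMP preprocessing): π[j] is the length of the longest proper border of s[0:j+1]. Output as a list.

π[0] = 0
j=1 s[j]='a': π[1]=1 (border 'a')
j=2 s[j]='a': π[2]=2 (border 'aa')
j=3 s[j]='a': π[3]=3 (border 'aaa')
j=4 s[j]='a': π[4]=4 (border 'aaaa')
j=5 s[j]='a': π[5]=5 (border 'aaaaa')
j=6 s[j]='b': k: 5→4→3→2→1→0; π[6]=0 (border '')
j=7 s[j]='a': π[7]=1 (border 'a')
j=8 s[j]='a': π[8]=2 (border 'aa')
j=9 s[j]='b': k: 2→1→0; π[9]=0 (border '')
j=10 s[j]='b': π[10]=0 (border '')
j=11 s[j]='a': π[11]=1 (border 'a')
j=12 s[j]='a': π[12]=2 (border 'aa')
j=13 s[j]='a': π[13]=3 (border 'aaa')
j=14 s[j]='b': k: 3→2→1→0; π[14]=0 (border '')
j=15 s[j]='a': π[15]=1 (border 'a')
j=16 s[j]='a': π[16]=2 (border 'aa')
j=17 s[j]='b': k: 2→1→0; π[17]=0 (border '')
j=18 s[j]='b': π[18]=0 (border '')
j=19 s[j]='a': π[19]=1 (border 'a')
j=20 s[j]='b': k: 1→0; π[20]=0 (border '')
j=21 s[j]='b': π[21]=0 (border '')
j=22 s[j]='a': π[22]=1 (border 'a')
j=23 s[j]='a': π[23]=2 (border 'aa')
j=24 s[j]='a': π[24]=3 (border 'aaa')
j=25 s[j]='b': k: 3→2→1→0; π[25]=0 (border '')
j=26 s[j]='b': π[26]=0 (border '')
j=27 s[j]='b': π[27]=0 (border '')
j=28 s[j]='a': π[28]=1 (border 'a')
j=29 s[j]='b': k: 1→0; π[29]=0 (border '')

[0, 1, 2, 3, 4, 5, 0, 1, 2, 0, 0, 1, 2, 3, 0, 1, 2, 0, 0, 1, 0, 0, 1, 2, 3, 0, 0, 0, 1, 0]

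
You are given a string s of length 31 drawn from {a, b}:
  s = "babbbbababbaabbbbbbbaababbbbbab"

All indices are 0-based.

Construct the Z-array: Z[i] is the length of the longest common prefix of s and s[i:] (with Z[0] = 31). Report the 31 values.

Z[0]=31
i=1: outside box; Z[1]=0
i=2: outside box; Z[2]=1 extend→box=[2,3)
i=3: outside box; Z[3]=1 extend→box=[3,4)
i=4: outside box; Z[4]=1 extend→box=[4,5)
i=5: outside box; Z[5]=3 extend→box=[5,8)
i=6: min(r-i=2, Z[1]=0)=0; Z[6]=0
i=7: min(r-i=1, Z[2]=1)=1; Z[7]=4 extend→box=[7,11)
i=8: min(r-i=3, Z[1]=0)=0; Z[8]=0
i=9: min(r-i=2, Z[2]=1)=1; Z[9]=1
i=10: min(r-i=1, Z[3]=1)=1; Z[10]=2 extend→box=[10,12)
i=11: min(r-i=1, Z[1]=0)=0; Z[11]=0
i=12: outside box; Z[12]=0
i=13: outside box; Z[13]=1 extend→box=[13,14)
i=14: outside box; Z[14]=1 extend→box=[14,15)
i=15: outside box; Z[15]=1 extend→box=[15,16)
i=16: outside box; Z[16]=1 extend→box=[16,17)
i=17: outside box; Z[17]=1 extend→box=[17,18)
i=18: outside box; Z[18]=1 extend→box=[18,19)
i=19: outside box; Z[19]=2 extend→box=[19,21)
i=20: min(r-i=1, Z[1]=0)=0; Z[20]=0
i=21: outside box; Z[21]=0
i=22: outside box; Z[22]=6 extend→box=[22,28)
i=23: min(r-i=5, Z[1]=0)=0; Z[23]=0
i=24: min(r-i=4, Z[2]=1)=1; Z[24]=1
i=25: min(r-i=3, Z[3]=1)=1; Z[25]=1
i=26: min(r-i=2, Z[4]=1)=1; Z[26]=1
i=27: min(r-i=1, Z[5]=3)=1; Z[27]=1
i=28: outside box; Z[28]=3 extend→box=[28,31)
i=29: min(r-i=2, Z[1]=0)=0; Z[29]=0
i=30: min(r-i=1, Z[2]=1)=1; Z[30]=1

[31, 0, 1, 1, 1, 3, 0, 4, 0, 1, 2, 0, 0, 1, 1, 1, 1, 1, 1, 2, 0, 0, 6, 0, 1, 1, 1, 1, 3, 0, 1]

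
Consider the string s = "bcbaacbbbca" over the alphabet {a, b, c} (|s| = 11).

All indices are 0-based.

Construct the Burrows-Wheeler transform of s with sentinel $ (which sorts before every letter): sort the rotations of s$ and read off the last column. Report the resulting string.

rank  rotation      last
    0  $bcbaacbbbca  a
    1  a$bcbaacbbbc  c
    2  aacbbbca$bcb  b
    3  acbbbca$bcba  a
    4  baacbbbca$bc  c
    5  bbbca$bcbaac  c
    6  bbca$bcbaacb  b
    7  bca$bcbaacbb  b
    8  bcbaacbbbca$  $
    9  ca$bcbaacbbb  b
   10  cbaacbbbca$b  b
   11  cbbbca$bcbaa  a

acbaccbb$bba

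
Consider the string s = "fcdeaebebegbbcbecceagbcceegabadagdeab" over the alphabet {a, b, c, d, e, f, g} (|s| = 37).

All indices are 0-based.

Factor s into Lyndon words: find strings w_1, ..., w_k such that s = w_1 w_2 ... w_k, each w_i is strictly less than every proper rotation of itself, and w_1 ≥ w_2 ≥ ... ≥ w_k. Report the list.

emit factor 1: 'f' (i=0, period=1)
emit factor 2: 'cde' (i=1, period=3)
emit factor 3: 'aebebegbbcbecceagbcceeg' (i=4, period=23)
emit factor 4: 'abadagde' (i=27, period=8)
emit factor 5: 'ab' (i=35, period=2)

["f", "cde", "aebebegbbcbecceagbcceeg", "abadagde", "ab"]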